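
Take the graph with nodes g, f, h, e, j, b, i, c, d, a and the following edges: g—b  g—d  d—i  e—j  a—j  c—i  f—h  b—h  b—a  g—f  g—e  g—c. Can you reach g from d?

Yes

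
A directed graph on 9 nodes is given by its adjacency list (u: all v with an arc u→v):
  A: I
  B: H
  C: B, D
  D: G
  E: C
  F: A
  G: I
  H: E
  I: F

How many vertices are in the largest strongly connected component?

{B, C, E, H} are all mutually reachable — one SCC of size 4.
{A, F, I} are all mutually reachable — one SCC of size 3.
{D} is an SCC by itself.
{G} is an SCC by itself.
The largest has 4 vertices.

4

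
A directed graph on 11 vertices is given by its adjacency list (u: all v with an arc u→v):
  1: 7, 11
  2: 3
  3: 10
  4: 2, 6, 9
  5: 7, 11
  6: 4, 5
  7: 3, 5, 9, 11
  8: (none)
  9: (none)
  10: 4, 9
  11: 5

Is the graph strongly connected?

No

There is no directed path from 9 to 8, so the graph is not strongly connected.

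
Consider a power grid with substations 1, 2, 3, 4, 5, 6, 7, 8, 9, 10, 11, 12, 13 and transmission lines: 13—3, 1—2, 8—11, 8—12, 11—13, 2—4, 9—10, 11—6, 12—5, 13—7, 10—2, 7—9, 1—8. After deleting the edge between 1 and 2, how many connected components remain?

1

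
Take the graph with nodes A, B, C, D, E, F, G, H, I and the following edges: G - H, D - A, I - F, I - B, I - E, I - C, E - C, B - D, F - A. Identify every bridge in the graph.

The edges on the cycle I-E-C-I are not bridges since each lies on that cycle.
But removing H - G disconnects H from G — this is a bridge.

G-H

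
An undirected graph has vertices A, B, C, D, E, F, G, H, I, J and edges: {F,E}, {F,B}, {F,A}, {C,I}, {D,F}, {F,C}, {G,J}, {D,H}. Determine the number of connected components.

2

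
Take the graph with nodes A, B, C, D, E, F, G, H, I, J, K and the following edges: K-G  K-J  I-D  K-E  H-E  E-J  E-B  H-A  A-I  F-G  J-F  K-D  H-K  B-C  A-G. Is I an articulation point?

No

Deleting I leaves 1 component (was 1) (its neighbors A, D remain connected to each other), so I is not a cut vertex.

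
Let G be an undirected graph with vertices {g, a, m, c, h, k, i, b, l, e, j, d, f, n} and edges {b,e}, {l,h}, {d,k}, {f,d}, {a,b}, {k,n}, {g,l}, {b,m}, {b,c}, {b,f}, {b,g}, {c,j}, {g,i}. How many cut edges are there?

removing b - g disconnects b from g; removing b - a disconnects b from a; removing j - c disconnects j from c; removing i - g disconnects i from g — these are bridges.
In total 13 edges are bridges.

13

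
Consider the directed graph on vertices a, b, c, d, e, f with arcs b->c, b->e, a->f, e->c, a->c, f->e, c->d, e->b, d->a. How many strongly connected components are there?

{a, b, c, d, e, f} are all mutually reachable — one SCC of size 6.
That gives 1 strongly connected component.

1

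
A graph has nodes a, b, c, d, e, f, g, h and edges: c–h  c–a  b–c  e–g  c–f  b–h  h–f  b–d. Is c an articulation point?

Yes

Deleting c raises the number of components from 2 to 3, so c is a cut vertex.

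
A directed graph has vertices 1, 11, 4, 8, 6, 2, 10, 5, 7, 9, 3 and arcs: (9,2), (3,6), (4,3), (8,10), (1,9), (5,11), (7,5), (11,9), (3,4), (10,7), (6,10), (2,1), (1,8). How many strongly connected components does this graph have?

{1, 2, 5, 7, 8, 9, 10, 11} are all mutually reachable — one SCC of size 8.
{3, 4} are all mutually reachable — one SCC of size 2.
{6} is an SCC by itself.
That gives 3 strongly connected components.

3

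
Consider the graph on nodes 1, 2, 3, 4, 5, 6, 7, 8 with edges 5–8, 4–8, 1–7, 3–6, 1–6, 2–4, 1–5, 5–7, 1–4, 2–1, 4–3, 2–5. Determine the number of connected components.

1

Starting from 1 we can reach 1, 2, 3, 4, 5, 6, 7, 8. That is one component of size 8.
Total: 1 component.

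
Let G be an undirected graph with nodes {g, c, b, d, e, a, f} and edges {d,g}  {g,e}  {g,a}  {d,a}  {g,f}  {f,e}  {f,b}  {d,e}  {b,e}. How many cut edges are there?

0

The edges on the cycle d-g-a-d are not bridges since each lies on that cycle.
Every edge lies on some cycle, so there are no bridges.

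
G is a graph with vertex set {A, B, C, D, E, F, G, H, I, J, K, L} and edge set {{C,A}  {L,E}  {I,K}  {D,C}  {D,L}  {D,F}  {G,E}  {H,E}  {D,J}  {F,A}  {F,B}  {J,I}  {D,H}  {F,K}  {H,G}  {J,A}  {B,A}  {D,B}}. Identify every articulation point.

D

Removing D increases the component count from 1 to 2, so D is a cut vertex.
By contrast removing A leaves 1 component; it is not a cut vertex. No other vertex is a cut vertex either.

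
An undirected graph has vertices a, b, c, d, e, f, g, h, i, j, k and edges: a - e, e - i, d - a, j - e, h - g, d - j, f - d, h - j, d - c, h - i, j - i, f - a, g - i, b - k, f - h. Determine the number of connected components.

Starting from b we can reach b, k. That is one component of size 2.
Starting from a we can reach a, c, d, e, f, g, h, i, j. That is one component of size 9.
Total: 2 components.

2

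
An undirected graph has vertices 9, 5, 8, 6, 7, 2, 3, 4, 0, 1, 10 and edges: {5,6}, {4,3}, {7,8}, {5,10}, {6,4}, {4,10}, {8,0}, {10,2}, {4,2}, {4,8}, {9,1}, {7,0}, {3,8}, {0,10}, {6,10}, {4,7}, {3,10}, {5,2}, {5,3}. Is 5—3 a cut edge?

No

After removing 5—3, the path 5-10-3 still connects them, so the edge is not a bridge.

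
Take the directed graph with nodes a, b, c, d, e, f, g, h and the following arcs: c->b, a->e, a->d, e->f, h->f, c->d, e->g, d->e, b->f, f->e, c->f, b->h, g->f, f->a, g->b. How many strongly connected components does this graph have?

{a, b, d, e, f, g, h} are all mutually reachable — one SCC of size 7.
{c} is an SCC by itself.
That gives 2 strongly connected components.

2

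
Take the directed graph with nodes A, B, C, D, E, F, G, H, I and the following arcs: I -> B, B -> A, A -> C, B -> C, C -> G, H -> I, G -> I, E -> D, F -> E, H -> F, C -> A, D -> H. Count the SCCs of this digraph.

2

{A, B, C, G, I} are all mutually reachable — one SCC of size 5.
{D, E, F, H} are all mutually reachable — one SCC of size 4.
That gives 2 strongly connected components.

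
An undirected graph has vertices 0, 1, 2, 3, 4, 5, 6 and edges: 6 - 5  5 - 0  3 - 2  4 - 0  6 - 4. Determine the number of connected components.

3

1 is isolated — a component by itself.
Starting from 2 we can reach 2, 3. That is one component of size 2.
Starting from 0 we can reach 0, 4, 5, 6. That is one component of size 4.
Total: 3 components.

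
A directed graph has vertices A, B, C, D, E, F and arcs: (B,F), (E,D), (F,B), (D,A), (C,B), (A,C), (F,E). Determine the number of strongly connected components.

1

{A, B, C, D, E, F} are all mutually reachable — one SCC of size 6.
That gives 1 strongly connected component.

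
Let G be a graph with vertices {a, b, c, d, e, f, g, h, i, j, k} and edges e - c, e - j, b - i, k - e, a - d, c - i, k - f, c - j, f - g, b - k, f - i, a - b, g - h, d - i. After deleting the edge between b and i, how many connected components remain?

1

b and i are still connected via b-a-d-i, so the component count stays at 1.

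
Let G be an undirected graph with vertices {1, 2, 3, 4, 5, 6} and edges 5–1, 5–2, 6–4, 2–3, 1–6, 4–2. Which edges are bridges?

2-3

The edges on the cycle 5-1-6-4-2-5 are not bridges since each lies on that cycle.
But removing 2–3 disconnects 2 from 3 — this is a bridge.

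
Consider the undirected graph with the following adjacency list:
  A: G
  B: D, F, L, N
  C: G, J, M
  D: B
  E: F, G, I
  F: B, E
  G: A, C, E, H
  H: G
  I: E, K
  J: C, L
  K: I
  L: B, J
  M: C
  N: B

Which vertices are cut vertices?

Removing B increases the component count from 1 to 3, so B is a cut vertex.
Removing C increases the component count from 1 to 2, so C is a cut vertex.
Removing E increases the component count from 1 to 2, so E is a cut vertex.
Likewise G, I are cut vertices.
By contrast removing L leaves 1 component; it is not a cut vertex. No other vertex is a cut vertex either.

B, C, E, G, I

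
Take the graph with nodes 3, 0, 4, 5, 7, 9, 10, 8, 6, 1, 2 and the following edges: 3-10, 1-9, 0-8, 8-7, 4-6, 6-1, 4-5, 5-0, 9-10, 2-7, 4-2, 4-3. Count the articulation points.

1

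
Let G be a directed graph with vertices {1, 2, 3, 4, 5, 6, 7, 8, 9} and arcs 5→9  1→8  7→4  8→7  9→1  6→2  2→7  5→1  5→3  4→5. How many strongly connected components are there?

{1, 4, 5, 7, 8, 9} are all mutually reachable — one SCC of size 6.
{2} is an SCC by itself.
{6} is an SCC by itself.
{3} is an SCC by itself.
That gives 4 strongly connected components.

4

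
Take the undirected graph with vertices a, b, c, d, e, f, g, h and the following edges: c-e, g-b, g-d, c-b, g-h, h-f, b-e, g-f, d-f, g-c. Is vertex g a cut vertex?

Deleting g raises the number of components from 2 to 3, so g is a cut vertex.

Yes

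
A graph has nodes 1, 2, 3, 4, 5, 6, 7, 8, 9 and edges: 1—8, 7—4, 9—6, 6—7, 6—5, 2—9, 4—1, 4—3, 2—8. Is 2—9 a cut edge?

No

After removing 2—9, the path 2-8-1-4-7-6-9 still connects them, so the edge is not a bridge.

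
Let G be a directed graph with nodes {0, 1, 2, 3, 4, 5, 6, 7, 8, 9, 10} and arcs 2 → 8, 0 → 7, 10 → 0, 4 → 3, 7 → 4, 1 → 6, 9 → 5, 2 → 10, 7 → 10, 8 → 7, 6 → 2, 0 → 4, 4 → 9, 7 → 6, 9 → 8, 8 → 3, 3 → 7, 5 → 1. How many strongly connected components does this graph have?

{0, 1, 2, 3, 4, 5, 6, 7, 8, 9, 10} are all mutually reachable — one SCC of size 11.
That gives 1 strongly connected component.

1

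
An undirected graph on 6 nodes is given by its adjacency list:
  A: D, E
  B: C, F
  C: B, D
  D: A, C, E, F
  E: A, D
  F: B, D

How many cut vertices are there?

1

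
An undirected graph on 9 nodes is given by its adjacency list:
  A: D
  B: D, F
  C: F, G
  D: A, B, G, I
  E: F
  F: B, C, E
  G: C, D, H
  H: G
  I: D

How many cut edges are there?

4

The edges on the cycle B-D-G-C-F-B are not bridges since each lies on that cycle.
But removing D-A disconnects D from A; removing I-D disconnects I from D; removing G-H disconnects G from H; removing F-E disconnects F from E — these are bridges.
That makes 4 bridges.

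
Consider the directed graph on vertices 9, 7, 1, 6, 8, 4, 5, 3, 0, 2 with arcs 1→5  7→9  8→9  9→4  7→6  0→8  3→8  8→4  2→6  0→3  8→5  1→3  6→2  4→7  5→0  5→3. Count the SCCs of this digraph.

4

{0, 3, 5, 8} are all mutually reachable — one SCC of size 4.
{4, 7, 9} are all mutually reachable — one SCC of size 3.
{2, 6} are all mutually reachable — one SCC of size 2.
{1} is an SCC by itself.
That gives 4 strongly connected components.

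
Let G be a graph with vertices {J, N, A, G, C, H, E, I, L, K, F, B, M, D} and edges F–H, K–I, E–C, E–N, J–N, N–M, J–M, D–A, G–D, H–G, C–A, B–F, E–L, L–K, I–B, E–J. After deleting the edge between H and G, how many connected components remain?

1

H and G are still connected via H-F-B-I-K-L-E-C-A-D-G, so the component count stays at 1.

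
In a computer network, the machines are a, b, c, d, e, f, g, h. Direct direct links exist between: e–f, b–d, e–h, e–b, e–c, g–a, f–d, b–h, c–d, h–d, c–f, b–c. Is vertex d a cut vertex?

Deleting d leaves 2 components (was 2), so d is not a cut vertex.

No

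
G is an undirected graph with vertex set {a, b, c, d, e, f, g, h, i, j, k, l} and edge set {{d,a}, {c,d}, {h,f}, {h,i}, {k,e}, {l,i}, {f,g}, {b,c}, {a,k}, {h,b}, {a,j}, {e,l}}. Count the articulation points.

Removing a increases the component count from 1 to 2, so a is a cut vertex.
Removing f increases the component count from 1 to 2, so f is a cut vertex.
Removing h increases the component count from 1 to 2, so h is a cut vertex.
By contrast removing b leaves 1 component; it is not a cut vertex. No other vertex is a cut vertex either.

3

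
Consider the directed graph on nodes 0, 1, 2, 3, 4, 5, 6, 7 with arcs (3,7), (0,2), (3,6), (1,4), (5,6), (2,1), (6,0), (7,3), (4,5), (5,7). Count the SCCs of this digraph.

{0, 1, 2, 3, 4, 5, 6, 7} are all mutually reachable — one SCC of size 8.
That gives 1 strongly connected component.

1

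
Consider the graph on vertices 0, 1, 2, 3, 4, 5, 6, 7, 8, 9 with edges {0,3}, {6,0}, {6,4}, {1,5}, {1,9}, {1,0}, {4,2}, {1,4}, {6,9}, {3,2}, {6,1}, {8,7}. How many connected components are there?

Starting from 7 we can reach 7, 8. That is one component of size 2.
Starting from 0 we can reach 0, 1, 2, 3, 4, 5, 6, 9. That is one component of size 8.
Total: 2 components.

2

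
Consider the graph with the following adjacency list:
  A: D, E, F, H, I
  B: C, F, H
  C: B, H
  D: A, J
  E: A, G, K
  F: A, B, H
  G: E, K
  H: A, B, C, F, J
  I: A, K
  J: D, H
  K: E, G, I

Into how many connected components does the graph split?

1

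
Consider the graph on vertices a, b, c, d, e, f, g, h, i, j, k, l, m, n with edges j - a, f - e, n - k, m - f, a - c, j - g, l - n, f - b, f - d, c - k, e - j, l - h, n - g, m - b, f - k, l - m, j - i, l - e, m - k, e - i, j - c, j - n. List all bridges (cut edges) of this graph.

The edges on the cycle l-m-f-k-c-j-e-l are not bridges since each lies on that cycle.
But removing l - h disconnects l from h; removing d - f disconnects d from f — these are bridges.

d-f, h-l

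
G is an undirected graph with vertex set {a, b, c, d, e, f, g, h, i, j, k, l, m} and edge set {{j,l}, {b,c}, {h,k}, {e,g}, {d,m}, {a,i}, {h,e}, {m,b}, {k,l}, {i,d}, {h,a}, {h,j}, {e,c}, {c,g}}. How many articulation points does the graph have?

1

Removing h increases the component count from 2 to 3, so h is a cut vertex.
By contrast removing k leaves 2 components; it is not a cut vertex. No other vertex is a cut vertex either.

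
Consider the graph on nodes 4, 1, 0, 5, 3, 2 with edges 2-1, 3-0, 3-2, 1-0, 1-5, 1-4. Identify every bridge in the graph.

The edges on the cycle 3-2-1-0-3 are not bridges since each lies on that cycle.
But removing 1-5 disconnects 1 from 5; removing 1-4 disconnects 1 from 4 — these are bridges.

1-4, 1-5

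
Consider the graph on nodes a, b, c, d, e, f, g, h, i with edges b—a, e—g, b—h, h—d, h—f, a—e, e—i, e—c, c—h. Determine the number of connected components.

1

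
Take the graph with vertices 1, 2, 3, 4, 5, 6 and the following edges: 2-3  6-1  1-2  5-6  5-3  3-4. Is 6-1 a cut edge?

No

After removing 6-1, the path 6-5-3-2-1 still connects them, so the edge is not a bridge.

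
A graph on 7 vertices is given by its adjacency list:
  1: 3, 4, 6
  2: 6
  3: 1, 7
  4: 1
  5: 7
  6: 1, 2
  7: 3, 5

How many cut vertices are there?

4

Removing 1 increases the component count from 1 to 3, so 1 is a cut vertex.
Removing 3 increases the component count from 1 to 2, so 3 is a cut vertex.
Removing 6 increases the component count from 1 to 2, so 6 is a cut vertex.
Likewise 7 is a cut vertex.
By contrast removing 4 leaves 1 component; it is not a cut vertex. No other vertex is a cut vertex either.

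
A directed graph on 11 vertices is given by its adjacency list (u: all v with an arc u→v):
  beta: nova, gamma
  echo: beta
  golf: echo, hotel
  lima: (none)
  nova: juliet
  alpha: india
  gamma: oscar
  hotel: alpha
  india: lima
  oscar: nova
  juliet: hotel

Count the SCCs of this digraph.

11

{oscar} is an SCC by itself.
{india} is an SCC by itself.
{echo} is an SCC by itself.
{juliet} is an SCC by itself.
{golf} is an SCC by itself.
(and 6 more singleton SCCs)
That gives 11 strongly connected components.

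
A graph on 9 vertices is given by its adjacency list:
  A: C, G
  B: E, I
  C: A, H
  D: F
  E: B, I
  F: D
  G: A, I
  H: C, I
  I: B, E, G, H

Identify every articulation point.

Removing I increases the component count from 2 to 3, so I is a cut vertex.
By contrast removing B leaves 2 components; it is not a cut vertex. No other vertex is a cut vertex either.

I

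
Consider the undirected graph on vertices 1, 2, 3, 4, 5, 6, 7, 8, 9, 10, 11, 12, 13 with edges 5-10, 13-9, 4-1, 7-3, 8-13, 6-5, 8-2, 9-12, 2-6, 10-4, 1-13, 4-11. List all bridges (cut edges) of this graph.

The edges on the cycle 8-2-6-5-10-4-1-13-8 are not bridges since each lies on that cycle.
But removing 9-12 disconnects 9 from 12; removing 7-3 disconnects 7 from 3; removing 11-4 disconnects 11 from 4; removing 9-13 disconnects 9 from 13 — these are bridges.

11-4, 12-9, 13-9, 3-7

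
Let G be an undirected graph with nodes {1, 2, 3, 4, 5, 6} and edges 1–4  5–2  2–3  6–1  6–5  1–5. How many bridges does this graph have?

The edges on the cycle 6-1-5-6 are not bridges since each lies on that cycle.
But removing 2–3 disconnects 2 from 3; removing 1–4 disconnects 1 from 4; removing 5–2 disconnects 5 from 2 — these are bridges.
That makes 3 bridges.

3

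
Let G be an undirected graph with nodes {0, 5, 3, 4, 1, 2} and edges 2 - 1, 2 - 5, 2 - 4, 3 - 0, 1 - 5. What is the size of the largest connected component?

Starting from 0 we can reach 0, 3. That is one component of size 2.
Starting from 1 we can reach 1, 2, 4, 5. That is one component of size 4.
The largest has 4 vertices.

4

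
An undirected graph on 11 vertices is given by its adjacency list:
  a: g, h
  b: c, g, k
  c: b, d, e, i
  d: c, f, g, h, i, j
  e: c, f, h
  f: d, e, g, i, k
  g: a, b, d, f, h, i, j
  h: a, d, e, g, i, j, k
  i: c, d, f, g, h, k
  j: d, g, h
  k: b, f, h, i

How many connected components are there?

Starting from a we can reach a, b, c, d, e, f, g, h, i, j, k. That is one component of size 11.
Total: 1 component.

1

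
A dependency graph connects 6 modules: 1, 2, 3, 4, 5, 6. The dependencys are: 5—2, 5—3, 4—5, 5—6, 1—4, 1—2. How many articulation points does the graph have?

1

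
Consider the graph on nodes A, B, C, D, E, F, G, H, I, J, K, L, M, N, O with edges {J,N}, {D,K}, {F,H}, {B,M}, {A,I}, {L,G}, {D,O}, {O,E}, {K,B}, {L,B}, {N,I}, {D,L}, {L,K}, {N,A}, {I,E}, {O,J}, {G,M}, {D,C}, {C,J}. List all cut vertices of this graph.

D

Removing D increases the component count from 2 to 3, so D is a cut vertex.
By contrast removing H leaves 2 components; it is not a cut vertex. No other vertex is a cut vertex either.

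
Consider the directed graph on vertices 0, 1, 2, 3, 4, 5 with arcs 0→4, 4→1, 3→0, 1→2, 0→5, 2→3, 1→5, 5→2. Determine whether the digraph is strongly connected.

From 3 we can reach every vertex (0, 1, 2, 3, 4, 5), and every vertex can reach 3 (0, 1, 2, 3, 4, 5). So the whole graph is one strongly connected component.

Yes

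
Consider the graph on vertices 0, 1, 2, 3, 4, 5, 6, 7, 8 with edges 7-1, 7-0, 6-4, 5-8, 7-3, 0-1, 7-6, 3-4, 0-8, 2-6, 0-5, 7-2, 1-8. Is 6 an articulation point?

Deleting 6 leaves 1 component (was 1) (its neighbors 2, 4, 7 remain connected to each other), so 6 is not a cut vertex.

No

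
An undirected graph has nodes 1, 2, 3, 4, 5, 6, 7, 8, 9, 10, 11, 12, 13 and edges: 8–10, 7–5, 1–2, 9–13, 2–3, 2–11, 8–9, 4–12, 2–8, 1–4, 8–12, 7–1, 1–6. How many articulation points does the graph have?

5

Removing 1 increases the component count from 1 to 3, so 1 is a cut vertex.
Removing 2 increases the component count from 1 to 3, so 2 is a cut vertex.
Removing 7 increases the component count from 1 to 2, so 7 is a cut vertex.
Likewise 8, 9 are cut vertices.
By contrast removing 5 leaves 1 component; it is not a cut vertex. No other vertex is a cut vertex either.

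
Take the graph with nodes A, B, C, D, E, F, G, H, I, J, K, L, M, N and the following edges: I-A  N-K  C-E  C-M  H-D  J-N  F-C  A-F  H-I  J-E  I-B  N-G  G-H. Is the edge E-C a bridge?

After removing E-C, the path E-J-N-G-H-I-A-F-C still connects them, so the edge is not a bridge.

No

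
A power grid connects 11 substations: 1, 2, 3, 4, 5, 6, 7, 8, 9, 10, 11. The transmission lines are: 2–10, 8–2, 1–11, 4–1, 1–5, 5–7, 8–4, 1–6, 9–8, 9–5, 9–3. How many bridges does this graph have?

6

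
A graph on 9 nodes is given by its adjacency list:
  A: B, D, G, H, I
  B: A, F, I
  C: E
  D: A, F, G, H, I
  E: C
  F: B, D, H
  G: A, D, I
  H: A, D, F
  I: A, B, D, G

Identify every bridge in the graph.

C-E

The edges on the cycle H-D-I-A-H are not bridges since each lies on that cycle.
But removing E-C disconnects E from C — this is a bridge.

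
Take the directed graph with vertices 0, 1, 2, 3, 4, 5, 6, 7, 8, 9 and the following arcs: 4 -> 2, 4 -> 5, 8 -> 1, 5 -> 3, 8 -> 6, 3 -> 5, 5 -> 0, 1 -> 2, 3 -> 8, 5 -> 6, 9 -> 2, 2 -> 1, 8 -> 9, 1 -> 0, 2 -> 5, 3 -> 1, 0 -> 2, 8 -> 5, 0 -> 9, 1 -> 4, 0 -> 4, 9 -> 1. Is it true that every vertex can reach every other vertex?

There is no directed path from 3 to 7, so the graph is not strongly connected.

No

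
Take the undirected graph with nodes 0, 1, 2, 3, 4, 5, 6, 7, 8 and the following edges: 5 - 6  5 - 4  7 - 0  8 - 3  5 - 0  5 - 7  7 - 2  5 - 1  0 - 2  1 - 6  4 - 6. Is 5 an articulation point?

Deleting 5 raises the number of components from 2 to 3, so 5 is a cut vertex.

Yes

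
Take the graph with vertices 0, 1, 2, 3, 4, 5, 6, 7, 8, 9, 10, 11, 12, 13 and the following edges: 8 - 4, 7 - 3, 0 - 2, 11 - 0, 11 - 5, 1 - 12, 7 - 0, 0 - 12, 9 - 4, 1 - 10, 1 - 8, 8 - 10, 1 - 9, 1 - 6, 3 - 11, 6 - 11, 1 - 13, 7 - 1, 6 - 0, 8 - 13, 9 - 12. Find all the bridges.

The edges on the cycle 7-1-6-0-11-3-7 are not bridges since each lies on that cycle.
But removing 0 - 2 disconnects 0 from 2; removing 5 - 11 disconnects 5 from 11 — these are bridges.

0-2, 11-5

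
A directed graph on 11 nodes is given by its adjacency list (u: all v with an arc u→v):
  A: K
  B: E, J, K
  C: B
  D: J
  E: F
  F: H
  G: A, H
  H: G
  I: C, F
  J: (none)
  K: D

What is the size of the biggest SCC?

2

{G, H} are all mutually reachable — one SCC of size 2.
{C} is an SCC by itself.
{E} is an SCC by itself.
{I} is an SCC by itself.
{B} is an SCC by itself.
(and 5 more singleton SCCs)
The largest has 2 vertices.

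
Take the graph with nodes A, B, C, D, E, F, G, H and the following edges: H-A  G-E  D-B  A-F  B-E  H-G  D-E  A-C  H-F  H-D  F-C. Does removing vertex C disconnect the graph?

No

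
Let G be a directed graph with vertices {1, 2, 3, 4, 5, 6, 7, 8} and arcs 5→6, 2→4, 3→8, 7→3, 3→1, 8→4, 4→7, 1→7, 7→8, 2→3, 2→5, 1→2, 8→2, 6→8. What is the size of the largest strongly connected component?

8

{1, 2, 3, 4, 5, 6, 7, 8} are all mutually reachable — one SCC of size 8.
The largest has 8 vertices.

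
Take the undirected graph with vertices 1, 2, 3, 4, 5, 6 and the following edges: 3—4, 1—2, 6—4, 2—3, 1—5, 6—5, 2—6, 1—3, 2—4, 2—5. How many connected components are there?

1

Starting from 1 we can reach 1, 2, 3, 4, 5, 6. That is one component of size 6.
Total: 1 component.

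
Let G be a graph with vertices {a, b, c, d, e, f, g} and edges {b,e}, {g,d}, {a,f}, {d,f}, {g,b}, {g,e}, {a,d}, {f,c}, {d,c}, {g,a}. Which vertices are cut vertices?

g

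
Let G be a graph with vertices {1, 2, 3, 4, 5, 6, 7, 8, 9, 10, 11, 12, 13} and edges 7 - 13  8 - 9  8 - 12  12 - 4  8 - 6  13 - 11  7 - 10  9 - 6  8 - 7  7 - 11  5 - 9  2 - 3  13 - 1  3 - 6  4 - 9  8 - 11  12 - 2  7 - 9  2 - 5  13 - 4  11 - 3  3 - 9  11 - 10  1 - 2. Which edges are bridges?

none

The edges on the cycle 7-13-11-10-7 are not bridges since each lies on that cycle.
Every edge lies on some cycle, so there are no bridges.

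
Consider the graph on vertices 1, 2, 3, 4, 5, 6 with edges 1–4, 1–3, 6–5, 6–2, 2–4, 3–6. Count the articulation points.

1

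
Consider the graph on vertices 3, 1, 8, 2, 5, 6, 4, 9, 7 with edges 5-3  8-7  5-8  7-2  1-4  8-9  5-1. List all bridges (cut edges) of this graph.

1-4, 1-5, 2-7, 3-5, 5-8, 7-8, 8-9

removing 5-3 disconnects 5 from 3; removing 8-5 disconnects 8 from 5; removing 8-7 disconnects 8 from 7; removing 4-1 disconnects 4 from 1 — these are bridges.
In total 7 edges are bridges.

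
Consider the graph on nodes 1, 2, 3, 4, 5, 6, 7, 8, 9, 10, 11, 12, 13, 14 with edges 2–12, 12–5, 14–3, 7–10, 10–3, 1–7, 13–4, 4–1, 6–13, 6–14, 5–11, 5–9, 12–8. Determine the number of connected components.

Starting from 2 we can reach 2, 5, 8, 9, 11, 12. That is one component of size 6.
Starting from 1 we can reach 1, 3, 4, 6, 7, 10, 13, 14. That is one component of size 8.
Total: 2 components.

2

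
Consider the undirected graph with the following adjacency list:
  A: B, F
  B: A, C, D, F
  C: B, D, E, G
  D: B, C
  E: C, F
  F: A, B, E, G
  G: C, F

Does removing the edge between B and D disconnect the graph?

No

After removing B-D, the path B-C-D still connects them, so the edge is not a bridge.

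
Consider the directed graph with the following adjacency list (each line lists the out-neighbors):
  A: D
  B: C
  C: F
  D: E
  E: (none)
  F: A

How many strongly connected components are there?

6

{F} is an SCC by itself.
{E} is an SCC by itself.
{A} is an SCC by itself.
{D} is an SCC by itself.
{B} is an SCC by itself.
(and 1 more singleton SCC)
That gives 6 strongly connected components.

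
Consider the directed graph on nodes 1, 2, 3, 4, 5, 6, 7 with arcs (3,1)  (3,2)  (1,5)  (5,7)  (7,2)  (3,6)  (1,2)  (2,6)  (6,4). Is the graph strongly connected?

No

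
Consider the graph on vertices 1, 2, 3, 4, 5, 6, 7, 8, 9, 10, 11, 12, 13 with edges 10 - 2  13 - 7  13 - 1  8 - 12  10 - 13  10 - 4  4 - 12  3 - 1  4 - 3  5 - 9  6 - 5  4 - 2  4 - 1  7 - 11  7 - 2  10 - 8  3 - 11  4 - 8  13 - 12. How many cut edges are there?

2

The edges on the cycle 10-4-3-11-7-13-10 are not bridges since each lies on that cycle.
But removing 6 - 5 disconnects 6 from 5; removing 5 - 9 disconnects 5 from 9 — these are bridges.
That makes 2 bridges.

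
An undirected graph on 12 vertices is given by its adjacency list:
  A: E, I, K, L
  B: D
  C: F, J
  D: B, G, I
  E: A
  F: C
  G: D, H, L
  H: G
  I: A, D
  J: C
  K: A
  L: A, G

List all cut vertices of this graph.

A, C, D, G

Removing A increases the component count from 2 to 4, so A is a cut vertex.
Removing C increases the component count from 2 to 3, so C is a cut vertex.
Removing D increases the component count from 2 to 3, so D is a cut vertex.
Likewise G is a cut vertex.
By contrast removing E leaves 2 components; it is not a cut vertex. No other vertex is a cut vertex either.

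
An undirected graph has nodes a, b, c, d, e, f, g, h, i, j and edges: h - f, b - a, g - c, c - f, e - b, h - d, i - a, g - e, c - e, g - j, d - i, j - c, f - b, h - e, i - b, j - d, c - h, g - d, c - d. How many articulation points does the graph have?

0

Removing b, for instance, still leaves 1 component. No single vertex removal increases the component count — the graph has no articulation points.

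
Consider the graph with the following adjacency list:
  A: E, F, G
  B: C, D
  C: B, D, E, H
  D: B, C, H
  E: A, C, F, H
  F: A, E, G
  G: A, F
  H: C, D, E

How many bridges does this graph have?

The edges on the cycle E-H-D-B-C-E are not bridges since each lies on that cycle.
Every edge lies on some cycle, so there are no bridges.

0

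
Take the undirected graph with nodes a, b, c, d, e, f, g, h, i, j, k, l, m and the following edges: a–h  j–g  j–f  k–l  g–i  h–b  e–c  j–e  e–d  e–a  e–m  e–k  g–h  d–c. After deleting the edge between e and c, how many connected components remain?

1

e and c are still connected via e-d-c, so the component count stays at 1.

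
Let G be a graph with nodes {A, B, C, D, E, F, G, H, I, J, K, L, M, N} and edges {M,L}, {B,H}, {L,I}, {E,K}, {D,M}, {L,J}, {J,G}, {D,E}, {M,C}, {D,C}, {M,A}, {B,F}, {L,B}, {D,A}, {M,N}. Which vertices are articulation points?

Removing B increases the component count from 1 to 3, so B is a cut vertex.
Removing D increases the component count from 1 to 2, so D is a cut vertex.
Removing E increases the component count from 1 to 2, so E is a cut vertex.
Likewise J, L, M are cut vertices.
By contrast removing N leaves 1 component; it is not a cut vertex. No other vertex is a cut vertex either.

B, D, E, J, L, M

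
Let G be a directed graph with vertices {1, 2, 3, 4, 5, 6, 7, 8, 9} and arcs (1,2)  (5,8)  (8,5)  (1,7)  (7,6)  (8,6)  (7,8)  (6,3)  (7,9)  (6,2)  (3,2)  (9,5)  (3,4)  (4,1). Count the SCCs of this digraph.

{1, 3, 4, 5, 6, 7, 8, 9} are all mutually reachable — one SCC of size 8.
{2} is an SCC by itself.
That gives 2 strongly connected components.

2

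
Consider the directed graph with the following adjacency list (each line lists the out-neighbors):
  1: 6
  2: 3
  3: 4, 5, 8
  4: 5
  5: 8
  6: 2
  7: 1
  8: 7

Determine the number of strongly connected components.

1

{1, 2, 3, 4, 5, 6, 7, 8} are all mutually reachable — one SCC of size 8.
That gives 1 strongly connected component.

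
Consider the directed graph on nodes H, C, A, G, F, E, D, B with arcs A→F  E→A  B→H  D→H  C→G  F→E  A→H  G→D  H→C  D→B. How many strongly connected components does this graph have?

{B, C, D, G, H} are all mutually reachable — one SCC of size 5.
{A, E, F} are all mutually reachable — one SCC of size 3.
That gives 2 strongly connected components.

2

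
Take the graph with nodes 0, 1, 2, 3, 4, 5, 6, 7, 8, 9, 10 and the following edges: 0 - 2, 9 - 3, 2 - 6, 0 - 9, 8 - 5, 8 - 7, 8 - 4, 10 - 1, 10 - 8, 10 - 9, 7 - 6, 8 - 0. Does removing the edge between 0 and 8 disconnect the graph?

No

After removing 0 - 8, the path 0-9-10-8 still connects them, so the edge is not a bridge.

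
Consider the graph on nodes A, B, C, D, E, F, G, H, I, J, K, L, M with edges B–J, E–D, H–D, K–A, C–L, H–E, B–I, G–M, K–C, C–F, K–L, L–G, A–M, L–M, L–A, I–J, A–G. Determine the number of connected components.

Starting from D we can reach D, E, H. That is one component of size 3.
Starting from B we can reach B, I, J. That is one component of size 3.
Starting from A we can reach A, C, F, G, K, L, M. That is one component of size 7.
Total: 3 components.

3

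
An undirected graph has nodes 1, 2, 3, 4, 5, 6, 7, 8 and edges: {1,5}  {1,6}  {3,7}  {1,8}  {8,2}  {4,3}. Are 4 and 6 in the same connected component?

No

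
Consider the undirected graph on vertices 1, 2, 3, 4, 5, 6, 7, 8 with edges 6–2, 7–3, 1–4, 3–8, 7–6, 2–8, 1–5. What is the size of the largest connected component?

5

Starting from 1 we can reach 1, 4, 5. That is one component of size 3.
Starting from 2 we can reach 2, 3, 6, 7, 8. That is one component of size 5.
The largest has 5 vertices.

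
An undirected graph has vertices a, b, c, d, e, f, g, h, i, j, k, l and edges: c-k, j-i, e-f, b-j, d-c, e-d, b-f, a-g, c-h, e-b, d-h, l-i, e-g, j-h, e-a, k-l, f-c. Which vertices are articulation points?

e

Removing e increases the component count from 1 to 2, so e is a cut vertex.
By contrast removing f leaves 1 component; it is not a cut vertex. No other vertex is a cut vertex either.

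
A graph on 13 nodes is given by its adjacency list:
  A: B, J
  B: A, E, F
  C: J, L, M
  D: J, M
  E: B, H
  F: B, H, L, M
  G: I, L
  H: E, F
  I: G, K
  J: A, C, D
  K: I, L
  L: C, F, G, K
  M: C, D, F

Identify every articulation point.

Removing L increases the component count from 1 to 2, so L is a cut vertex.
By contrast removing A leaves 1 component; it is not a cut vertex. No other vertex is a cut vertex either.

L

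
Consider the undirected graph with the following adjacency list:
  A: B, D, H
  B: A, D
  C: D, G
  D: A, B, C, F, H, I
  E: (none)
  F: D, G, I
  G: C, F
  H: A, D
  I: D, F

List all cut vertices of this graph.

D

Removing D increases the component count from 2 to 3, so D is a cut vertex.
By contrast removing H leaves 2 components; it is not a cut vertex. No other vertex is a cut vertex either.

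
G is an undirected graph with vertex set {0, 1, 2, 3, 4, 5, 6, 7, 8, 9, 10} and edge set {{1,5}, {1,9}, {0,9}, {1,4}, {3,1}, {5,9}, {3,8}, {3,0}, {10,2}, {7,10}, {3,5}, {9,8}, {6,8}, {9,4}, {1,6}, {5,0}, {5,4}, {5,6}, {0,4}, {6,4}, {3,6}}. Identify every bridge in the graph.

The edges on the cycle 3-1-4-0-3 are not bridges since each lies on that cycle.
But removing 7—10 disconnects 7 from 10; removing 10—2 disconnects 10 from 2 — these are bridges.

10-2, 10-7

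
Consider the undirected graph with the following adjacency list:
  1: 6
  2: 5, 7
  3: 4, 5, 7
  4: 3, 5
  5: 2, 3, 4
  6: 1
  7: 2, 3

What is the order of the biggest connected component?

5

Starting from 1 we can reach 1, 6. That is one component of size 2.
Starting from 2 we can reach 2, 3, 4, 5, 7. That is one component of size 5.
The largest has 5 vertices.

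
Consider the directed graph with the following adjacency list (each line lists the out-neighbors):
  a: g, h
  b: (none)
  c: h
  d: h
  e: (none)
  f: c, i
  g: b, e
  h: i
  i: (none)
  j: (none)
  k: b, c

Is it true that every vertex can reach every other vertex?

No

There is no directed path from b to i, so the graph is not strongly connected.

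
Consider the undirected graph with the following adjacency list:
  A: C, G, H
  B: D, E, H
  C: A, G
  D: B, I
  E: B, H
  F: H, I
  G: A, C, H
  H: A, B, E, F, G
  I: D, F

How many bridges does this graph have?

0

The edges on the cycle H-E-B-H are not bridges since each lies on that cycle.
Every edge lies on some cycle, so there are no bridges.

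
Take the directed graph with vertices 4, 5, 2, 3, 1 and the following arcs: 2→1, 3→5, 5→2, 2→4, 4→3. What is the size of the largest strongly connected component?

4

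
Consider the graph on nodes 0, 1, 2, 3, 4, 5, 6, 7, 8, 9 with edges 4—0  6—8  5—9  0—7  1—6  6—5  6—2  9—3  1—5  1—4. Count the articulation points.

Removing 0 increases the component count from 1 to 2, so 0 is a cut vertex.
Removing 1 increases the component count from 1 to 2, so 1 is a cut vertex.
Removing 4 increases the component count from 1 to 2, so 4 is a cut vertex.
Likewise 5, 6, 9 are cut vertices.
By contrast removing 3 leaves 1 component; it is not a cut vertex. No other vertex is a cut vertex either.

6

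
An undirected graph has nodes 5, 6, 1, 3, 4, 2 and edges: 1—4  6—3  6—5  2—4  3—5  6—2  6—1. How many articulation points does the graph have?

Removing 6 increases the component count from 1 to 2, so 6 is a cut vertex.
By contrast removing 4 leaves 1 component; it is not a cut vertex. No other vertex is a cut vertex either.

1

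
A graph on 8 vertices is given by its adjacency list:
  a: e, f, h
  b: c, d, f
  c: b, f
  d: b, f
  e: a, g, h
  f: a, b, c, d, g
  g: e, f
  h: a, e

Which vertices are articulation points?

f

Removing f increases the component count from 1 to 2, so f is a cut vertex.
By contrast removing b leaves 1 component; it is not a cut vertex. No other vertex is a cut vertex either.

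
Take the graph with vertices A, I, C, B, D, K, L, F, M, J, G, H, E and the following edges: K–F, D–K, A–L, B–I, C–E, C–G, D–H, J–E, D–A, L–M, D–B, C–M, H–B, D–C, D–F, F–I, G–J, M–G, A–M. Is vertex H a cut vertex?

No

Deleting H leaves 1 component (was 1) (its neighbors B, D remain connected to each other), so H is not a cut vertex.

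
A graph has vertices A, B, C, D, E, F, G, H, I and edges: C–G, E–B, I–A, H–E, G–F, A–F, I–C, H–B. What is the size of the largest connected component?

5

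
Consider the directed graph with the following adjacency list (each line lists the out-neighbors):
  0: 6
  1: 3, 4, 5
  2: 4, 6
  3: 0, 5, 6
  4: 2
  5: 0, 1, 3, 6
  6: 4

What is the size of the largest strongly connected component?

{1, 3, 5} are all mutually reachable — one SCC of size 3.
{2, 4, 6} are all mutually reachable — one SCC of size 3.
{0} is an SCC by itself.
The largest has 3 vertices.

3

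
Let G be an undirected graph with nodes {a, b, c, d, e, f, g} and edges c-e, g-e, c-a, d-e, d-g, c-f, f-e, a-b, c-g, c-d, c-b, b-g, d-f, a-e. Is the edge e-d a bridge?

After removing e-d, the path e-c-d still connects them, so the edge is not a bridge.

No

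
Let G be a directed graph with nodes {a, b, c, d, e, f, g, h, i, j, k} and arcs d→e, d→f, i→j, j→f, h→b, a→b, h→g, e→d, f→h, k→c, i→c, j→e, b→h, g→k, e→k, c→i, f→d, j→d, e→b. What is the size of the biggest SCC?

10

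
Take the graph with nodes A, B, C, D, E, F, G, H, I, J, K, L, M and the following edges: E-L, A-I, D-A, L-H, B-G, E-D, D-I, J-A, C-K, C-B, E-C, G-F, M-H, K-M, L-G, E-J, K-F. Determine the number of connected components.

1

Starting from A we can reach A, B, C, D, E, F, G, H, I, J, K, L, M. That is one component of size 13.
Total: 1 component.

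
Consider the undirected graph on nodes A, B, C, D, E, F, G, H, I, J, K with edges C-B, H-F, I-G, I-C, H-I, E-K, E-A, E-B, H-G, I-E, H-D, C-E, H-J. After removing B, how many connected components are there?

1

With B gone, the remaining components are: {A, C, D, E, F, G, H, I, J, K}.
That is 1 component.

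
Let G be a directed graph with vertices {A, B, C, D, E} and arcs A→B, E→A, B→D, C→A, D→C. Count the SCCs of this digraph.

{A, B, C, D} are all mutually reachable — one SCC of size 4.
{E} is an SCC by itself.
That gives 2 strongly connected components.

2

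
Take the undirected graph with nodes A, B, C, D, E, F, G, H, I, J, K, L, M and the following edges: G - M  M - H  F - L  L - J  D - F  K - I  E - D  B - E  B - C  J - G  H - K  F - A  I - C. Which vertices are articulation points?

F

Removing F increases the component count from 1 to 2, so F is a cut vertex.
By contrast removing K leaves 1 component; it is not a cut vertex. No other vertex is a cut vertex either.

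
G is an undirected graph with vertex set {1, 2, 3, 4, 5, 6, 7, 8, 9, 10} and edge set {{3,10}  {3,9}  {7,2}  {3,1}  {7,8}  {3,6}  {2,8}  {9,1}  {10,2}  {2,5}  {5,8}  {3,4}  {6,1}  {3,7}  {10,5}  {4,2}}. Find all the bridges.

none

The edges on the cycle 3-9-1-3 are not bridges since each lies on that cycle.
Every edge lies on some cycle, so there are no bridges.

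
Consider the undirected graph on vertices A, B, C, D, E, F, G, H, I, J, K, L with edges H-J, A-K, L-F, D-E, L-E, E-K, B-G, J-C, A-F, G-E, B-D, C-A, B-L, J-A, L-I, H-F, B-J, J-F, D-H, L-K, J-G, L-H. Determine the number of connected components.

Starting from A we can reach A, B, C, D, E, F, G, H, I, J, K, L. That is one component of size 12.
Total: 1 component.

1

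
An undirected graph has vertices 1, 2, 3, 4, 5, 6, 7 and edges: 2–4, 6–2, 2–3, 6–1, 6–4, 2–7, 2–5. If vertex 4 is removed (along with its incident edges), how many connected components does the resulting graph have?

1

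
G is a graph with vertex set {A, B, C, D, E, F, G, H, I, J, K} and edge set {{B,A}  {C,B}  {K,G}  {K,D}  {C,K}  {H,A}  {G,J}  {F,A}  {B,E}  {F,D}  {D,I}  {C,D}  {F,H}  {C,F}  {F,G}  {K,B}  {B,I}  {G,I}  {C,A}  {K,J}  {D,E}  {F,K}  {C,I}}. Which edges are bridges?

The edges on the cycle C-F-D-C are not bridges since each lies on that cycle.
Every edge lies on some cycle, so there are no bridges.

none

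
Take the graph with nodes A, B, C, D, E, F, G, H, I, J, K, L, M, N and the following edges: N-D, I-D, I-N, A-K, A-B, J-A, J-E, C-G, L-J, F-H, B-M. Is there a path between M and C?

No

The component containing M is {A, B, E, J, K, L, M}, and C is not in it.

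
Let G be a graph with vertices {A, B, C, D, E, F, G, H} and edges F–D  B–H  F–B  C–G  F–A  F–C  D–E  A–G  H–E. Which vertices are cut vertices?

Removing F increases the component count from 1 to 2, so F is a cut vertex.
By contrast removing E leaves 1 component; it is not a cut vertex. No other vertex is a cut vertex either.

F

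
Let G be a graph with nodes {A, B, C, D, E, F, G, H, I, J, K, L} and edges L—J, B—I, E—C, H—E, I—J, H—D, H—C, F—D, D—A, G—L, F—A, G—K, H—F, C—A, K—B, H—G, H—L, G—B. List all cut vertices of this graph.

H

Removing H increases the component count from 1 to 2, so H is a cut vertex.
By contrast removing F leaves 1 component; it is not a cut vertex. No other vertex is a cut vertex either.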